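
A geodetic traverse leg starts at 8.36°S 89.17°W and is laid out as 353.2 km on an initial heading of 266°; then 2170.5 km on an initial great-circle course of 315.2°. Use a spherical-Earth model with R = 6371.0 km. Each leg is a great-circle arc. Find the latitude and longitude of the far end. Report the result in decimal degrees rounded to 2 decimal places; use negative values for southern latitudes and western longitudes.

Apply the spherical direct solution leg by leg, carrying full precision between legs.
Leg 1: from (-8.36°, -89.17°), δ = 353.2/6371 = 0.055439 rad, θ = 266° → φ = -8.57°, λ = -92.37°.
Leg 2: from (-8.57°, -92.37°), δ = 2170.5/6371 = 0.340684 rad, θ = 315.2° → φ = 5.39°, λ = -106.05°.

latitude 5.39°, longitude -106.05°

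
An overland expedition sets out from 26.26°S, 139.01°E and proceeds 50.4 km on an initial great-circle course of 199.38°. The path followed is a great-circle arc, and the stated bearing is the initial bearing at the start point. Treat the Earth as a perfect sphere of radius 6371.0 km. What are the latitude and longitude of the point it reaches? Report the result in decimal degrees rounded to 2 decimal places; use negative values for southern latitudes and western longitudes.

latitude -26.69°, longitude 138.84°

The arc subtends δ = 50.4/6371 = 0.007911 rad at the centre.
Start latitude φ₁ = -0.458323 rad; initial bearing θ = 3.479837 rad.
sin φ₂ = sin φ₁ cos δ + cos φ₁ sin δ cos θ = (-0.442445)(0.999969) + (0.896796)(0.007911)(-0.943339) = -0.449124
φ₂ = asin(-0.449124) = -0.465784 rad = -26.69°.
For the longitude increment, Δλ = atan2( sin θ sin δ cos φ₁, cos δ − sin φ₁ sin φ₂ ) = atan2(-0.002354, 0.801256) = -0.17°.
λ₂ = λ₁ + Δλ = 138.84°.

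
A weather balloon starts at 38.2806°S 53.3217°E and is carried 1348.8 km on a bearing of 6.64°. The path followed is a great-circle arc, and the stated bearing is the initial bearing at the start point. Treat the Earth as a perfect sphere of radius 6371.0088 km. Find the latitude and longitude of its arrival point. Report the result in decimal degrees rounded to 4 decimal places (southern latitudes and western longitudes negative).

The arc subtends δ = 1348.8/6371.0088 = 0.211709 rad at the centre.
With φ₁ = -38.2806° = -0.668123 rad and θ = 6.64° = 0.115890 rad:
Destination latitude: φ₂ = arcsin( sin φ₁ cos δ + cos φ₁ sin δ cos θ ) = arcsin(-0.441838) = -26.2212°.
For the longitude increment, Δλ = atan2( sin θ sin δ cos φ₁, cos δ − sin φ₁ sin φ₂ ) = atan2(0.019073, 0.703949) = 1.5520°.
λ₂ = 53.3217° + 1.5520° = 54.8737°.

latitude -26.2212°, longitude 54.8737°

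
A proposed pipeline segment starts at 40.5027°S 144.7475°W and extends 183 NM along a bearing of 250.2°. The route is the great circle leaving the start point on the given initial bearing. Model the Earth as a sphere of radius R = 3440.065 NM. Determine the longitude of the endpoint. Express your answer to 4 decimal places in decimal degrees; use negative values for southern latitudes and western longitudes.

longitude -148.5759°

Central angle δ = d/R = 0.053197 rad.
Converting: φ₁ = -0.706905 rad, θ = 4.366814 rad.
sin φ₂ = sin φ₁ cos δ + cos φ₁ sin δ cos θ = (-0.649484)(0.998585) + (0.760375)(0.053172)(-0.338738) = -0.662260
φ₂ = asin(-0.662260) = -0.723832 rad = -41.4725°.
Then Δλ = atan2(-0.038040, 0.568458) = -0.066819 rad, from sin θ sin δ cos φ₁ over cos δ − sin φ₁ sin φ₂.
λ₂ = λ₁ + Δλ = -148.5759°.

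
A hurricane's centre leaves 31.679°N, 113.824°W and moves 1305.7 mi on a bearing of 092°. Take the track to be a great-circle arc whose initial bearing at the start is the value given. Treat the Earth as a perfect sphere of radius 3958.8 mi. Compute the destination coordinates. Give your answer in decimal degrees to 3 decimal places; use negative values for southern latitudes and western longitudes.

Central angle δ = d/R = 0.329822 rad.
Converting: φ₁ = 0.552903 rad, θ = 1.605703 rad.
Applying the spherical law of cosines for sides, sin φ₂ = sin φ₁ cos δ + cos φ₁ sin δ cos θ = 0.487235, so φ₂ = 29.159°.
Δλ = atan2( sin θ sin δ cos φ₁ , cos δ − sin φ₁ sin φ₂ ) = atan2(0.275451, 0.690224) = 0.379708 rad = 21.756°.
λ₂ = λ₁ + Δλ = -92.068°.

latitude 29.159°, longitude -92.068°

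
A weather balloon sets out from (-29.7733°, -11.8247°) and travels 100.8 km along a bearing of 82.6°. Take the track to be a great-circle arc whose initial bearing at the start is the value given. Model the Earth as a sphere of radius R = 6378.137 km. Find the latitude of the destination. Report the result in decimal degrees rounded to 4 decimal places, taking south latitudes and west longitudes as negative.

latitude -29.6527°

Angular distance δ = d/R = 100.8 / 6378.137 = 0.015804 rad.
With φ₁ = -29.7733° = -0.519642 rad and θ = 82.6° = 1.441642 rad:
Applying the spherical law of cosines for sides, sin φ₂ = sin φ₁ cos δ + cos φ₁ sin δ cos θ = -0.494741, so φ₂ = -29.6527°.
Δλ = atan2( sin θ sin δ cos φ₁ , cos δ − sin φ₁ sin φ₂ ) = atan2(0.013603, 0.754202) = 0.018034 rad = 1.0333°.
Hence λ₂ = -11.8247° + 1.0333° = -10.7914°.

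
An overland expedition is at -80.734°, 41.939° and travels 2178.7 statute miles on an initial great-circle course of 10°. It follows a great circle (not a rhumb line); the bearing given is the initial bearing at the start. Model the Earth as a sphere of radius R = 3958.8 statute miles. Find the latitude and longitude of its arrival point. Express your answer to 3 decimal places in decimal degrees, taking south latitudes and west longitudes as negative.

The arc subtends δ = 2178.7/3958.8 = 0.550344 rad at the centre.
With φ₁ = -80.734° = -1.409074 rad and θ = 10° = 0.174533 rad:
Destination latitude: φ₂ = arcsin( sin φ₁ cos δ + cos φ₁ sin δ cos θ ) = arcsin(-0.758293) = -49.314°.
Then Δλ = atan2(0.014623, 0.103946) = 0.139759 rad, from sin θ sin δ cos φ₁ over cos δ − sin φ₁ sin φ₂.
Hence λ₂ = 41.939° + 8.008° = 49.947°.

latitude -49.314°, longitude 49.947°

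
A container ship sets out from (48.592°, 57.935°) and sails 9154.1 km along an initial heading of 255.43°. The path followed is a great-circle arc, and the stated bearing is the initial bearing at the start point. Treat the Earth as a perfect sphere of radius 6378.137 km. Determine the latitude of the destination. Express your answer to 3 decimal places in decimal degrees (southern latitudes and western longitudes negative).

Central angle δ = d/R = 1.435231 rad.
Converting: φ₁ = 0.848090 rad, θ = 4.458095 rad.
sin φ₂ = sin φ₁ cos δ + cos φ₁ sin δ cos θ = (0.750019)(0.135150) + (0.661417)(0.990825)(-0.251563) = -0.063496
φ₂ = asin(-0.063496) = -0.063538 rad = -3.640°.
Δλ = atan2( sin θ sin δ cos φ₁ , cos δ − sin φ₁ sin φ₂ ) = atan2(-0.634273, 0.182773) = -1.290235 rad = -73.925°.
λ₂ = λ₁ + Δλ = -15.990°.

latitude -3.640°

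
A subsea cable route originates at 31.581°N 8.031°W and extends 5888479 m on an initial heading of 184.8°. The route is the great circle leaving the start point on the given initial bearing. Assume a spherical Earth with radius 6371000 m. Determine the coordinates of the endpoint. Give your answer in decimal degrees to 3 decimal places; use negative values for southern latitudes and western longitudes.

The arc subtends δ = 5888479/6371000 = 0.924263 rad at the centre.
Converting: φ₁ = 0.551192 rad, θ = 3.225368 rad.
sin φ₂ = sin φ₁ cos δ + cos φ₁ sin δ cos θ = (0.523703)(0.602423) + (0.851901)(0.798177)(-0.996493) = -0.362092
φ₂ = asin(-0.362092) = -0.370511 rad = -21.229°.
For the longitude increment, Δλ = atan2( sin θ sin δ cos φ₁, cos δ − sin φ₁ sin φ₂ ) = atan2(-0.056898, 0.792052) = -4.109°.
λ₂ = -8.031° + -4.109° = -12.140°.

latitude -21.229°, longitude -12.140°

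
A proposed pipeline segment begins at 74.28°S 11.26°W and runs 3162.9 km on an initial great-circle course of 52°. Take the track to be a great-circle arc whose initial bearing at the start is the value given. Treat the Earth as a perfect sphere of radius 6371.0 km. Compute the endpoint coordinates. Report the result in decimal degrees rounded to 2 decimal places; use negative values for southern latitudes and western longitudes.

latitude -50.08°, longitude 24.54°

Central angle δ = d/R = 0.496453 rad.
Converting: φ₁ = -1.296431 rad, θ = 0.907571 rad.
sin φ₂ = sin φ₁ cos δ + cos φ₁ sin δ cos θ = (-0.962597)(0.879278) + (0.270936)(0.476309)(0.615661) = -0.766939
φ₂ = asin(-0.766939) = -0.874058 rad = -50.08°.
For the longitude increment, Δλ = atan2( sin θ sin δ cos φ₁, cos δ − sin φ₁ sin φ₂ ) = atan2(0.101692, 0.141024) = 35.80°.
Hence λ₂ = -11.26° + 35.80° = 24.54°.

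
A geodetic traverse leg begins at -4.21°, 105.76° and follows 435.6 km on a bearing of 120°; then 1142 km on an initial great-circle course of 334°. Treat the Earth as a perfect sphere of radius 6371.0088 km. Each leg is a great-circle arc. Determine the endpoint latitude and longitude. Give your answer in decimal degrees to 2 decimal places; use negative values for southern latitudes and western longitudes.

latitude 3.08°, longitude 104.68°

Apply the spherical direct solution leg by leg, carrying full precision between legs.
Leg 1: from (-4.21°, 105.76°), δ = 435.6/6371.0088 = 0.068372 rad, θ = 120° → φ = -6.16°, λ = 109.17°.
Leg 2: from (-6.16°, 109.17°), δ = 1142/6371.0088 = 0.179249 rad, θ = 334° → φ = 3.08°, λ = 104.68°.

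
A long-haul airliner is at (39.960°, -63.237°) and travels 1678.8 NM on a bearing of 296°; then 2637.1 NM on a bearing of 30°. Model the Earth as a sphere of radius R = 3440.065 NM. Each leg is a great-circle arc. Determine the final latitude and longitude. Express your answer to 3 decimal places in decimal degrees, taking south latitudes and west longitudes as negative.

Apply the spherical direct solution leg by leg, carrying full precision between legs.
Leg 1: from (39.960°, -63.237°), δ = 1678.8/3440.065 = 0.488014 rad, θ = 296° → φ = 46.454°, λ = -100.949°.
Leg 2: from (46.454°, -100.949°), δ = 2637.1/3440.065 = 0.766584 rad, θ = 30° → φ = 69.383°, λ = -20.891°.

latitude 69.383°, longitude -20.891°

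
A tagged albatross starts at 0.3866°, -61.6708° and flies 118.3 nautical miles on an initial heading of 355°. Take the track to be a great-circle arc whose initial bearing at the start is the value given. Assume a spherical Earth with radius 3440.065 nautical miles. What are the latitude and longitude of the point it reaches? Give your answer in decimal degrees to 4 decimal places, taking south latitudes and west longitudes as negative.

The arc subtends δ = 118.3/3440.065 = 0.034389 rad at the centre.
With φ₁ = 0.3866° = 0.006747 rad and θ = 355° = 6.195919 rad:
Destination latitude: φ₂ = arcsin( sin φ₁ cos δ + cos φ₁ sin δ cos θ ) = arcsin(0.040994) = 2.3494°.
For the longitude increment, Δλ = atan2( sin θ sin δ cos φ₁, cos δ − sin φ₁ sin φ₂ ) = atan2(-0.002997, 0.999132) = -0.1718°.
λ₂ = -61.6708° + -0.1718° = -61.8426°.

latitude 2.3494°, longitude -61.8426°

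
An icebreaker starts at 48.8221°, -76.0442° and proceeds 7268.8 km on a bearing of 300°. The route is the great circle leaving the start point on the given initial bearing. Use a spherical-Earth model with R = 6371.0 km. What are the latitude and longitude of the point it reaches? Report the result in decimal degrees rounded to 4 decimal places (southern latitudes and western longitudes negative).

latitude 37.8016°, longitude -170.9595°

Central angle δ = d/R = 1.140920 rad.
Converting: φ₁ = 0.852106 rad, θ = 5.235988 rad.
sin φ₂ = sin φ₁ cos δ + cos φ₁ sin δ cos θ = (0.752669)(0.416759) + (0.658399)(0.909017)(0.500000) = 0.612929
φ₂ = asin(0.612929) = 0.659763 rad = 37.8016°.
Then Δλ = atan2(-0.518313, -0.044574) = -1.656584 rad, from sin θ sin δ cos φ₁ over cos δ − sin φ₁ sin φ₂.
λ₂ = λ₁ + Δλ = -170.9595°.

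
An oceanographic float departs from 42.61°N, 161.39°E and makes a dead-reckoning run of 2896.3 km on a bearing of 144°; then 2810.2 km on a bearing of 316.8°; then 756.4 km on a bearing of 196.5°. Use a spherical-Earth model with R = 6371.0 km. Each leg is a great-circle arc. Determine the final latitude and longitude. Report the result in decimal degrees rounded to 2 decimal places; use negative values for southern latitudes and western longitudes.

latitude 30.72°, longitude 153.58°

Apply the spherical direct solution leg by leg, carrying full precision between legs.
Leg 1: from (42.61°, 161.39°), δ = 2896.3/6371 = 0.454607 rad, θ = 144° → φ = 20.29°, λ = 177.36°.
Leg 2: from (20.29°, 177.36°), δ = 2810.2/6371 = 0.441092 rad, θ = 316.8° → φ = 37.26°, λ = 155.82°.
Leg 3: from (37.26°, 155.82°), δ = 756.4/6371 = 0.118725 rad, θ = 196.5° → φ = 30.72°, λ = 153.58°.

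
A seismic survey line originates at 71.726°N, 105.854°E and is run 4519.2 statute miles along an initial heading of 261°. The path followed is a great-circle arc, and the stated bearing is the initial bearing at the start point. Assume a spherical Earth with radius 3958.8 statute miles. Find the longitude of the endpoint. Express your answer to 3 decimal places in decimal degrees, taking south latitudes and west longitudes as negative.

Angular distance δ = d/R = 4519.2 / 3958.8 = 1.141558 rad.
Start latitude φ₁ = 1.251855 rad; initial bearing θ = 4.555309 rad.
Applying the spherical law of cosines for sides, sin φ₂ = sin φ₁ cos δ + cos φ₁ sin δ cos θ = 0.350588, so φ₂ = 20.523°.
Δλ = atan2( sin θ sin δ cos φ₁ , cos δ − sin φ₁ sin φ₂ ) = atan2(-0.281606, 0.083272) = -1.283287 rad = -73.527°.
Hence λ₂ = 105.854° + -73.527° = 32.327°.

longitude 32.327°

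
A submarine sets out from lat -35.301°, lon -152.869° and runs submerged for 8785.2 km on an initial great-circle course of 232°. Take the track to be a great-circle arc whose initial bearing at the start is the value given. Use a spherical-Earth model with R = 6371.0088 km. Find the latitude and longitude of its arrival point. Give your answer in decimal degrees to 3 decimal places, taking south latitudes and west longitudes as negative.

latitude -37.116°, longitude 103.079°

Angular distance δ = d/R = 8785.2 / 6371.0088 = 1.378934 rad.
Start latitude φ₁ = -0.616119 rad; initial bearing θ = 4.049164 rad.
Applying the spherical law of cosines for sides, sin φ₂ = sin φ₁ cos δ + cos φ₁ sin δ cos θ = -0.603431, so φ₂ = -37.116°.
Then Δλ = atan2(-0.631317, -0.158019) = -1.816057 rad, from sin θ sin δ cos φ₁ over cos δ − sin φ₁ sin φ₂.
λ₂ = -152.869° + -104.052° = -256.921°, normalized to (−180°, 180°] → 103.079°.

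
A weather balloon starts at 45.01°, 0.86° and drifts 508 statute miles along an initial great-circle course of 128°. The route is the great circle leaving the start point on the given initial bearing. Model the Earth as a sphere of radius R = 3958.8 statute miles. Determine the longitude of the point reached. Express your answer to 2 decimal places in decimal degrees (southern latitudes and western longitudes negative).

longitude 8.45°

The arc subtends δ = 508/3958.8 = 0.128322 rad at the centre.
Start latitude φ₁ = 0.785573 rad; initial bearing θ = 2.234021 rad.
sin φ₂ = sin φ₁ cos δ + cos φ₁ sin δ cos θ = (0.707230)(0.991778) + (0.706983)(0.127970)(-0.615661) = 0.645715
φ₂ = asin(0.645715) = 0.701959 rad = 40.22°.
For the longitude increment, Δλ = atan2( sin θ sin δ cos φ₁, cos δ − sin φ₁ sin φ₂ ) = atan2(0.071293, 0.535109) = 7.59°.
λ₂ = λ₁ + Δλ = 8.45°.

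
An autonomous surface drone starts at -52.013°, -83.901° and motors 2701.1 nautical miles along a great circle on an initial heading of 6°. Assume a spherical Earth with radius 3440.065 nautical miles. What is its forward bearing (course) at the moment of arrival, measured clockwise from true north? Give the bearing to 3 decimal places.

Central angle δ = d/R = 0.785189 rad.
With φ₁ = -52.013° = -0.907798 rad and θ = 6° = 0.104720 rad:
Applying the spherical law of cosines for sides, sin φ₂ = sin φ₁ cos δ + cos φ₁ sin δ cos θ = -0.124686, so φ₂ = -7.163°.
For the longitude increment, Δλ = atan2( sin θ sin δ cos φ₁, cos δ − sin φ₁ sin φ₂ ) = atan2(0.045483, 0.608983) = 4.271°.
λ₂ = λ₁ + Δλ = -79.630°.
The forward bearing on arrival equals the back-azimuth from the destination plus 180°.
Back-azimuth from P₂ (-7.163°, -79.630°) to P₁ (-52.013°, -83.901°), with Δλ' = λ₁ − λ₂ = -4.271°: atan2( sin Δλ' cos φ₁ , cos φ₂ sin φ₁ − sin φ₂ cos φ₁ cos Δλ' ) = 183.718°.
Final bearing = (183.718° + 180°) mod 360° = 3.718°.

final bearing 3.718°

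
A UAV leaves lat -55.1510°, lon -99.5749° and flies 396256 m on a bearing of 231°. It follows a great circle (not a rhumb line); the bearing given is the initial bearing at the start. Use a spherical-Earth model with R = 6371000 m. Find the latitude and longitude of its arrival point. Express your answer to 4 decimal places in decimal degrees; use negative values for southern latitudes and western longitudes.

latitude -57.2910°, longitude -104.7035°

δ = 396256/6371000 = 0.062197 rad (3.5636°).
Converting: φ₁ = -0.962567 rad, θ = 4.031711 rad.
Applying the spherical law of cosines for sides, sin φ₂ = sin φ₁ cos δ + cos φ₁ sin δ cos θ = -0.841426, so φ₂ = -57.2910°.
Then Δλ = atan2(-0.027602, 0.307541) = -0.089511 rad, from sin θ sin δ cos φ₁ over cos δ − sin φ₁ sin φ₂.
Hence λ₂ = -99.5749° + -5.1286° = -104.7035°.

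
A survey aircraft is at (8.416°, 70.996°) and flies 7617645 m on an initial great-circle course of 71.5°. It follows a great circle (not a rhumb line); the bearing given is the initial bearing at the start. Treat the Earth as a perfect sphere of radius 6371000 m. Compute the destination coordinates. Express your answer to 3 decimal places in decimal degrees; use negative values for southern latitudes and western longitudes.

latitude 20.224°, longitude 141.107°

The arc subtends δ = 7617645/6371000 = 1.195675 rad at the centre.
With φ₁ = 8.416° = 0.146887 rad and θ = 71.5° = 1.247910 rad:
Destination latitude: φ₂ = arcsin( sin φ₁ cos δ + cos φ₁ sin δ cos θ ) = arcsin(0.345685) = 20.224°.
Then Δλ = atan2(0.872878, 0.315791) = 1.223664 rad, from sin θ sin δ cos φ₁ over cos δ − sin φ₁ sin φ₂.
λ₂ = λ₁ + Δλ = 141.107°.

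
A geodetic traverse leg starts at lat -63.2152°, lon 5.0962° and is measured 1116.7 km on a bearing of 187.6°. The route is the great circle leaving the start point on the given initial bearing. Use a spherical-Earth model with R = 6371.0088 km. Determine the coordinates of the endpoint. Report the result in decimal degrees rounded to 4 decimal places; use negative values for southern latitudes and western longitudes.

Angular distance δ = d/R = 1116.7 / 6371.0088 = 0.175278 rad.
With φ₁ = -63.2152° = -1.103313 rad and θ = 187.6° = 3.274238 rad:
Destination latitude: φ₂ = arcsin( sin φ₁ cos δ + cos φ₁ sin δ cos θ ) = arcsin(-0.956921) = -73.1211°.
For the longitude increment, Δλ = atan2( sin θ sin δ cos φ₁, cos δ − sin φ₁ sin φ₂ ) = atan2(-0.010393, 0.130430) = -4.5560°.
λ₂ = 5.0962° + -4.5560° = 0.5402°.

latitude -73.1211°, longitude 0.5402°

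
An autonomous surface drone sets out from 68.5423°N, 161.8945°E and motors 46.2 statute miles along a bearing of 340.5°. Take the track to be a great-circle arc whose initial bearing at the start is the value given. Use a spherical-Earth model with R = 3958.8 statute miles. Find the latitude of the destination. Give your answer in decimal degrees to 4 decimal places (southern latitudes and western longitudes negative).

latitude 69.1715°

Angular distance δ = d/R = 46.2 / 3958.8 = 0.011670 rad.
With φ₁ = 68.5423° = 1.196289 rad and θ = 340.5° = 5.942846 rad:
Applying the spherical law of cosines for sides, sin φ₂ = sin φ₁ cos δ + cos φ₁ sin δ cos θ = 0.934649, so φ₂ = 69.1715°.
Then Δλ = atan2(-0.001425, 0.130066) = -0.010956 rad, from sin θ sin δ cos φ₁ over cos δ − sin φ₁ sin φ₂.
Hence λ₂ = 161.8945° + -0.6277° = 161.2668°.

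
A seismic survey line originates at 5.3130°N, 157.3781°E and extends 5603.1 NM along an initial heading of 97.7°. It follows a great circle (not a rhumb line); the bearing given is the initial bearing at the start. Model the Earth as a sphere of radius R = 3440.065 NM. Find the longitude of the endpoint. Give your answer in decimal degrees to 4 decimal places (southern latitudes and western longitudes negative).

The arc subtends δ = 5603.1/3440.065 = 1.628777 rad at the centre.
Converting: φ₁ = 0.092729 rad, θ = 1.705187 rad.
sin φ₂ = sin φ₁ cos δ + cos φ₁ sin δ cos θ = (0.092597)(-0.057949) + (0.995704)(0.998320)(-0.133986) = -0.138552
φ₂ = asin(-0.138552) = -0.138999 rad = -7.9641°.
Then Δλ = atan2(0.985068, -0.045119) = 1.616567 rad, from sin θ sin δ cos φ₁ over cos δ − sin φ₁ sin φ₂.
λ₂ = 157.3781° + 92.6225° = 250.0006°, normalized to (−180°, 180°] → -109.9994°.

longitude -109.9994°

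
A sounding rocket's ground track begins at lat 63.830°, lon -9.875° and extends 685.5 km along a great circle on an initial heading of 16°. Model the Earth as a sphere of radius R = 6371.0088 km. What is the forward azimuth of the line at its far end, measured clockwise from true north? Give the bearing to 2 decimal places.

Central angle δ = d/R = 0.107597 rad.
With φ₁ = 63.830° = 1.114044 rad and θ = 16° = 0.279253 rad:
Destination latitude: φ₂ = arcsin( sin φ₁ cos δ + cos φ₁ sin δ cos θ ) = arcsin(0.937827) = 69.690°.
For the longitude increment, Δλ = atan2( sin θ sin δ cos φ₁, cos δ − sin φ₁ sin φ₂ ) = atan2(0.013055, 0.152527) = 4.892°.
Hence λ₂ = -9.875° + 4.892° = -4.983°.
The forward bearing on arrival equals the back-azimuth from the destination plus 180°.
Back-azimuth from P₂ (69.69°, -4.98°) to P₁ (63.83°, -9.88°), with Δλ' = λ₁ − λ₂ = -4.89°: atan2( sin Δλ' cos φ₁ , cos φ₂ sin φ₁ − sin φ₂ cos φ₁ cos Δλ' ) = 200.50°.
Final bearing = (200.50° + 180°) mod 360° = 20.50°.

final bearing 20.50°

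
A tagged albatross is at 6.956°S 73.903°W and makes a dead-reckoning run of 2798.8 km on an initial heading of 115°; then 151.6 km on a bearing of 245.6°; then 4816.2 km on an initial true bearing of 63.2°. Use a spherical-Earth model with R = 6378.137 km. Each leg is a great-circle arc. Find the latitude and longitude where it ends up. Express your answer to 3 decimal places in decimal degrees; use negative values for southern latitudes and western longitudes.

latitude 4.511°, longitude -13.640°

Apply the spherical direct solution leg by leg, carrying full precision between legs.
Leg 1: from (-6.956°, -73.903°), δ = 2798.8/6378.137 = 0.438812 rad, θ = 115° → φ = -16.730°, λ = -50.195°.
Leg 2: from (-16.730°, -50.195°), δ = 151.6/6378.137 = 0.023769 rad, θ = 245.6° → φ = -17.289°, λ = -51.494°.
Leg 3: from (-17.289°, -51.494°), δ = 4816.2/6378.137 = 0.755111 rad, θ = 63.2° → φ = 4.511°, λ = -13.640°.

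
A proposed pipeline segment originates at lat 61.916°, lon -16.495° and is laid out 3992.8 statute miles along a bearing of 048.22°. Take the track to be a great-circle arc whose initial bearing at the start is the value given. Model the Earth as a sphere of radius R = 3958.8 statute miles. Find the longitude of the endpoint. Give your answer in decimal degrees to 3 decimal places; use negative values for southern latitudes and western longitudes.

longitude 94.838°

The arc subtends δ = 3992.8/3958.8 = 1.008588 rad at the centre.
Start latitude φ₁ = 1.080638 rad; initial bearing θ = 0.841598 rad.
Applying the spherical law of cosines for sides, sin φ₂ = sin φ₁ cos δ + cos φ₁ sin δ cos θ = 0.735673, so φ₂ = 47.364°.
For the longitude increment, Δλ = atan2( sin θ sin δ cos φ₁, cos δ − sin φ₁ sin φ₂ ) = atan2(0.297020, -0.115998) = 111.333°.
λ₂ = -16.495° + 111.333° = 94.838°.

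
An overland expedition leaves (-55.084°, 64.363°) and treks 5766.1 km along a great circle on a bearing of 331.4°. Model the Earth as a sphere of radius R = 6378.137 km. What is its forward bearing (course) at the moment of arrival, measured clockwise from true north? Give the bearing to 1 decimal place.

final bearing 344.0°

δ = 5766.1/6378.137 = 0.904041 rad (51.7978°).
Start latitude φ₁ = -0.961397 rad; initial bearing θ = 5.784021 rad.
Destination latitude: φ₂ = arcsin( sin φ₁ cos δ + cos φ₁ sin δ cos θ ) = arcsin(-0.112206) = -6.443°.
Δλ = atan2( sin θ sin δ cos φ₁ , cos δ − sin φ₁ sin φ₂ ) = atan2(-0.215311, 0.526431) = -0.388243 rad = -22.245°.
Hence λ₂ = 64.363° + -22.245° = 42.118°.
The forward bearing on arrival equals the back-azimuth from the destination plus 180°.
Back-azimuth from P₂ (-6.4°, 42.1°) to P₁ (-55.1°, 64.4°), with Δλ' = λ₁ − λ₂ = 22.2°: atan2( sin Δλ' cos φ₁ , cos φ₂ sin φ₁ − sin φ₂ cos φ₁ cos Δλ' ) = 164.0°.
Final bearing = (164.0° + 180°) mod 360° = 344.0°.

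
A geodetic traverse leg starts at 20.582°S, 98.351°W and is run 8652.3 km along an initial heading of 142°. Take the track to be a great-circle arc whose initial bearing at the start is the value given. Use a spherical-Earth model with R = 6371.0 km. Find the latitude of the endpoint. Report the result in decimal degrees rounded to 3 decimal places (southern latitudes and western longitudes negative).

Angular distance δ = d/R = 8652.3 / 6371 = 1.358076 rad.
Start latitude φ₁ = -0.359224 rad; initial bearing θ = 2.478368 rad.
Destination latitude: φ₂ = arcsin( sin φ₁ cos δ + cos φ₁ sin δ cos θ ) = arcsin(-0.795303) = -52.684°.
For the longitude increment, Δλ = atan2( sin θ sin δ cos φ₁, cos δ − sin φ₁ sin φ₂ ) = atan2(0.563373, -0.068467) = 96.929°.
Hence λ₂ = -98.351° + 96.929° = -1.422°.

latitude -52.684°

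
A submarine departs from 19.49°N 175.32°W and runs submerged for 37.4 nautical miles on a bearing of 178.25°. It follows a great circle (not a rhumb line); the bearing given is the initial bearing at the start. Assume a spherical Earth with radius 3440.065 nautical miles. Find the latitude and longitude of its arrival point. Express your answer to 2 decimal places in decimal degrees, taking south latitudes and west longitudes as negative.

Central angle δ = d/R = 0.010872 rad.
Converting: φ₁ = 0.340165 rad, θ = 3.111049 rad.
Applying the spherical law of cosines for sides, sin φ₂ = sin φ₁ cos δ + cos φ₁ sin δ cos θ = 0.323379, so φ₂ = 18.87°.
For the longitude increment, Δλ = atan2( sin θ sin δ cos φ₁, cos δ − sin φ₁ sin φ₂ ) = atan2(0.000313, 0.892048) = 0.02°.
λ₂ = -175.32° + 0.02° = -175.30°.

latitude 18.87°, longitude -175.30°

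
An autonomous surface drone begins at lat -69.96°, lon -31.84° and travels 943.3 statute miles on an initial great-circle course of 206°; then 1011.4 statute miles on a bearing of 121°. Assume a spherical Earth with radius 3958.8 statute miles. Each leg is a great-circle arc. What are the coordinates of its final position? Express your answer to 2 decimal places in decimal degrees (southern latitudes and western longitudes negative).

latitude -77.32°, longitude 11.17°

Apply the spherical direct solution leg by leg, carrying full precision between legs.
Leg 1: from (-69.96°, -31.84°), δ = 943.3/3958.8 = 0.238279 rad, θ = 206° → φ = -80.27°, λ = -69.58°.
Leg 2: from (-80.27°, -69.58°), δ = 1011.4/3958.8 = 0.255481 rad, θ = 121° → φ = -77.32°, λ = 11.17°.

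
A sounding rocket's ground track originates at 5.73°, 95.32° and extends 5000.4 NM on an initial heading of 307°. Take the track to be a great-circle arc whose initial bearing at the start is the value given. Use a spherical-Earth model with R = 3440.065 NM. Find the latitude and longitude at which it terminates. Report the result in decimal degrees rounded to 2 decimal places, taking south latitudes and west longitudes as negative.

latitude 37.33°, longitude 9.41°

Angular distance δ = d/R = 5000.4 / 3440.065 = 1.453577 rad.
With φ₁ = 5.73° = 0.100007 rad and θ = 307° = 5.358161 rad:
Applying the spherical law of cosines for sides, sin φ₂ = sin φ₁ cos δ + cos φ₁ sin δ cos θ = 0.606375, so φ₂ = 37.33°.
Then Δλ = atan2(-0.789192, 0.056410) = -1.499440 rad, from sin θ sin δ cos φ₁ over cos δ − sin φ₁ sin φ₂.
Hence λ₂ = 95.32° + -85.91° = 9.41°.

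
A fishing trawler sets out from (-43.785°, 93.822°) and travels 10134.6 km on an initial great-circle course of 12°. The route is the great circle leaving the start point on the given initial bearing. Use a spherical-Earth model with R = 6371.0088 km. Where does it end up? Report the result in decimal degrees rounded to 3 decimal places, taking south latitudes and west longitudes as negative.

latitude 46.040°, longitude 111.247°

δ = 10134.6/6371.0088 = 1.590737 rad (91.1425°).
Converting: φ₁ = -0.764192 rad, θ = 0.209440 rad.
sin φ₂ = sin φ₁ cos δ + cos φ₁ sin δ cos θ = (-0.691954)(-0.019939) + (0.721941)(0.999801)(0.978148) = 0.719822
φ₂ = asin(0.719822) = 0.803546 rad = 46.040°.
For the longitude increment, Δλ = atan2( sin θ sin δ cos φ₁, cos δ − sin φ₁ sin φ₂ ) = atan2(0.150070, 0.478144) = 17.425°.
Hence λ₂ = 93.822° + 17.425° = 111.247°.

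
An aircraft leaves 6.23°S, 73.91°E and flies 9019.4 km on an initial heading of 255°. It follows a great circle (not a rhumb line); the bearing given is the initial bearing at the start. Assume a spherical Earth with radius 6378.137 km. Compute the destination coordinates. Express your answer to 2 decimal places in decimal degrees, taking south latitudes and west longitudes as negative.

δ = 9019.4/6378.137 = 1.414112 rad (81.0226°).
Converting: φ₁ = -0.108734 rad, θ = 4.450590 rad.
Destination latitude: φ₂ = arcsin( sin φ₁ cos δ + cos φ₁ sin δ cos θ ) = arcsin(-0.271073) = -15.73°.
Then Δλ = atan2(-0.948459, 0.126627) = -1.438073 rad, from sin θ sin δ cos φ₁ over cos δ − sin φ₁ sin φ₂.
λ₂ = 73.91° + -82.40° = -8.49°.

latitude -15.73°, longitude -8.49°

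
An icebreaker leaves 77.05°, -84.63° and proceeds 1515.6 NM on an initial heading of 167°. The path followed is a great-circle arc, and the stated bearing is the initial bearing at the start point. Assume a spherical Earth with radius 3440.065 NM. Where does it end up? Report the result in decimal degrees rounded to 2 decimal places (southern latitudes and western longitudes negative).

Central angle δ = d/R = 0.440573 rad.
Start latitude φ₁ = 1.344776 rad; initial bearing θ = 2.914700 rad.
Applying the spherical law of cosines for sides, sin φ₂ = sin φ₁ cos δ + cos φ₁ sin δ cos θ = 0.788382, so φ₂ = 52.03°.
Then Δλ = atan2(0.021498, 0.136177) = 0.156579 rad, from sin θ sin δ cos φ₁ over cos δ − sin φ₁ sin φ₂.
Hence λ₂ = -84.63° + 8.97° = -75.66°.

latitude 52.03°, longitude -75.66°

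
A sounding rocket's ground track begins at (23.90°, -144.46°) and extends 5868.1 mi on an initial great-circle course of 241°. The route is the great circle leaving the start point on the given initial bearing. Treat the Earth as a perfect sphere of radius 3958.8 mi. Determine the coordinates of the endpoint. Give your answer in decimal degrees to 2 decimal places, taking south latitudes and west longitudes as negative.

Angular distance δ = d/R = 5868.1 / 3958.8 = 1.482293 rad.
Converting: φ₁ = 0.417134 rad, θ = 4.206243 rad.
Applying the spherical law of cosines for sides, sin φ₂ = sin φ₁ cos δ + cos φ₁ sin δ cos θ = -0.405695, so φ₂ = -23.93°.
Then Δλ = atan2(-0.796495, 0.252752) = -1.263517 rad, from sin θ sin δ cos φ₁ over cos δ − sin φ₁ sin φ₂.
λ₂ = -144.46° + -72.39° = -216.85°, normalized to (−180°, 180°] → 143.15°.

latitude -23.93°, longitude 143.15°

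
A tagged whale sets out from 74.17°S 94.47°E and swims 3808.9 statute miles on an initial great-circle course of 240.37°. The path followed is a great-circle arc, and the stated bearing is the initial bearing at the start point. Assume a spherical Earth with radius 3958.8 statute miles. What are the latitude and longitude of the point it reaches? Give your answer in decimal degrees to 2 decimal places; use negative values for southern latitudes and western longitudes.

latitude -41.36°, longitude -13.71°

The arc subtends δ = 3808.9/3958.8 = 0.962135 rad at the centre.
Converting: φ₁ = -1.294511 rad, θ = 4.195248 rad.
Destination latitude: φ₂ = arcsin( sin φ₁ cos δ + cos φ₁ sin δ cos θ ) = arcsin(-0.660730) = -41.36°.
For the longitude increment, Δλ = atan2( sin θ sin δ cos φ₁, cos δ − sin φ₁ sin φ₂ ) = atan2(-0.194531, -0.063902) = -108.18°.
λ₂ = λ₁ + Δλ = -13.71°.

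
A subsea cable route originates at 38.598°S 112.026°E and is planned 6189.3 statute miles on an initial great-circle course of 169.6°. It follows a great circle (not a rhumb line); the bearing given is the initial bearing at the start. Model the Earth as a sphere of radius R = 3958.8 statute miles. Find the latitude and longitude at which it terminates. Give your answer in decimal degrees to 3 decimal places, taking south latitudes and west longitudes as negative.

latitude -50.649°, longitude -84.514°

δ = 6189.3/3958.8 = 1.563428 rad (89.5778°).
Converting: φ₁ = -0.673662 rad, θ = 2.960078 rad.
Applying the spherical law of cosines for sides, sin φ₂ = sin φ₁ cos δ + cos φ₁ sin δ cos θ = -0.773278, so φ₂ = -50.649°.
For the longitude increment, Δλ = atan2( sin θ sin δ cos φ₁, cos δ − sin φ₁ sin φ₂ ) = atan2(0.141080, -0.475044) = 163.460°.
λ₂ = 112.026° + 163.460° = 275.486°, normalized to (−180°, 180°] → -84.514°.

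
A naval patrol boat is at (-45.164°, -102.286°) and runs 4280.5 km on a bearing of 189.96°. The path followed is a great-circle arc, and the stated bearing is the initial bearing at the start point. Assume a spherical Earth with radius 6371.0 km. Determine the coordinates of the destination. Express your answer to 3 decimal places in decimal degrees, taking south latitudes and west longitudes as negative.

latitude -80.848°, longitude -144.883°

Central angle δ = d/R = 0.671873 rad.
Start latitude φ₁ = -0.788261 rad; initial bearing θ = 3.315427 rad.
sin φ₂ = sin φ₁ cos δ + cos φ₁ sin δ cos θ = (-0.709128)(0.782657) + (0.705080)(0.622453)(-0.984929) = -0.987269
φ₂ = asin(-0.987269) = -1.411056 rad = -80.848°.
Δλ = atan2( sin θ sin δ cos φ₁ , cos δ − sin φ₁ sin φ₂ ) = atan2(-0.075909, 0.082558) = -0.743464 rad = -42.597°.
λ₂ = -102.286° + -42.597° = -144.883°.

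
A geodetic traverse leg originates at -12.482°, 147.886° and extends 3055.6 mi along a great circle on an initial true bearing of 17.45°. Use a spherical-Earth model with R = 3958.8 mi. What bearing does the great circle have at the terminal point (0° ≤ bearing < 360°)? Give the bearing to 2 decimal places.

final bearing 19.69°

Angular distance δ = d/R = 3055.6 / 3958.8 = 0.771850 rad.
Converting: φ₁ = -0.217852 rad, θ = 0.304560 rad.
Destination latitude: φ₂ = arcsin( sin φ₁ cos δ + cos φ₁ sin δ cos θ ) = arcsin(0.494752) = 29.653°.
Then Δλ = atan2(0.204207, 0.823554) = 0.243056 rad, from sin θ sin δ cos φ₁ over cos δ − sin φ₁ sin φ₂.
λ₂ = 147.886° + 13.926° = 161.812°.
The forward bearing on arrival equals the back-azimuth from the destination plus 180°.
Back-azimuth from P₂ (29.65°, 161.81°) to P₁ (-12.48°, 147.89°), with Δλ' = λ₁ − λ₂ = -13.93°: atan2( sin Δλ' cos φ₁ , cos φ₂ sin φ₁ − sin φ₂ cos φ₁ cos Δλ' ) = 199.69°.
Final bearing = (199.69° + 180°) mod 360° = 19.69°.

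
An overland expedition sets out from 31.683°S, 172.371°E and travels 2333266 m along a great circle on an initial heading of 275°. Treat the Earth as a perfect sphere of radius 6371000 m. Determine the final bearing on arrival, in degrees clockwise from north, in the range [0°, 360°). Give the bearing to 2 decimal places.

final bearing 286.89°

Angular distance δ = d/R = 2333266 / 6371000 = 0.366232 rad.
Start latitude φ₁ = -0.552973 rad; initial bearing θ = 4.799655 rad.
Applying the spherical law of cosines for sides, sin φ₂ = sin φ₁ cos δ + cos φ₁ sin δ cos θ = -0.463829, so φ₂ = -27.634°.
For the longitude increment, Δλ = atan2( sin θ sin δ cos φ₁, cos δ − sin φ₁ sin φ₂ ) = atan2(-0.303572, 0.690071) = -23.745°.
Hence λ₂ = 172.371° + -23.745° = 148.626°.
The forward bearing on arrival equals the back-azimuth from the destination plus 180°.
Back-azimuth from P₂ (-27.63°, 148.63°) to P₁ (-31.68°, 172.37°), with Δλ' = λ₁ − λ₂ = 23.75°: atan2( sin Δλ' cos φ₁ , cos φ₂ sin φ₁ − sin φ₂ cos φ₁ cos Δλ' ) = 106.89°.
Final bearing = (106.89° + 180°) mod 360° = 286.89°.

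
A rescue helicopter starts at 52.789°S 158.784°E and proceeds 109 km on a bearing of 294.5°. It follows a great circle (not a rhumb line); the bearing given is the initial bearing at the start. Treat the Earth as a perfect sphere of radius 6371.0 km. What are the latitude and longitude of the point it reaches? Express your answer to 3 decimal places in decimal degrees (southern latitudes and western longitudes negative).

latitude -52.373°, longitude 157.323°

Central angle δ = d/R = 0.017109 rad.
With φ₁ = -52.789° = -0.921342 rad and θ = 294.5° = 5.139995 rad:
sin φ₂ = sin φ₁ cos δ + cos φ₁ sin δ cos θ = (-0.796414)(0.999854) + (0.604752)(0.017108)(0.414693) = -0.792007
φ₂ = asin(-0.792007) = -0.914089 rad = -52.373°.
Δλ = atan2( sin θ sin δ cos φ₁ , cos δ − sin φ₁ sin φ₂ ) = atan2(-0.009415, 0.369088) = -0.025502 rad = -1.461°.
Hence λ₂ = 158.784° + -1.461° = 157.323°.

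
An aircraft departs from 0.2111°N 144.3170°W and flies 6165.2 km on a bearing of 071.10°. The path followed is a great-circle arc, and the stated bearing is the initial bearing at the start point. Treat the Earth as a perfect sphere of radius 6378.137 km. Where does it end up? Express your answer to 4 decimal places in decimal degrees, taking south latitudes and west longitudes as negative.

latitude 15.5848°, longitude -90.3853°

δ = 6165.2/6378.137 = 0.966615 rad (55.3829°).
With φ₁ = 0.2111° = 0.003684 rad and θ = 71.1° = 1.240929 rad:
Destination latitude: φ₂ = arcsin( sin φ₁ cos δ + cos φ₁ sin δ cos θ ) = arcsin(0.268665) = 15.5848°.
For the longitude increment, Δλ = atan2( sin θ sin δ cos φ₁, cos δ − sin φ₁ sin φ₂ ) = atan2(0.778592, 0.567099) = 53.9317°.
λ₂ = -144.3170° + 53.9317° = -90.3853°.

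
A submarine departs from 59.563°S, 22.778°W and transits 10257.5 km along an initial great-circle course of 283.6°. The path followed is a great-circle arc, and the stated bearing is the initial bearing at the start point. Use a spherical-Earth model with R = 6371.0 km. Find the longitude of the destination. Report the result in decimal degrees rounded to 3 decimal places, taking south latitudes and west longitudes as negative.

longitude -102.124°

δ = 10257.5/6371 = 1.610030 rad (92.2479°).
Converting: φ₁ = -1.039570 rad, θ = 4.949754 rad.
Applying the spherical law of cosines for sides, sin φ₂ = sin φ₁ cos δ + cos φ₁ sin δ cos θ = 0.152847, so φ₂ = 8.792°.
Δλ = atan2( sin θ sin δ cos φ₁ , cos δ − sin φ₁ sin φ₂ ) = atan2(-0.492007, 0.092559) = -1.384844 rad = -79.346°.
λ₂ = λ₁ + Δλ = -102.124°.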